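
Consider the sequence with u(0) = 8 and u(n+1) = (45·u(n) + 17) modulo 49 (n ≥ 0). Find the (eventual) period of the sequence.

Listing terms: u(0) = 8,  u(1) = 34,  u(2) = 28,  u(3) = 3,  u(4) = 5,  u(5) = 46,  u(6) = 29,  u(7) = 48,  u(8) = 21,  u(9) = 31,  u(10) = 40,  u(11) = 4,  u(12) = 1,  u(13) = 13,  u(14) = 14,  u(15) = 10,  u(16) = 26,  u(17) = 11,  u(18) = 22,  u(19) = 27,  u(20) = 7,  u(21) = 38,  u(22) = 12,  u(23) = 18,  u(24) = 43,  u(25) = 41,  u(26) = 0,  u(27) = 17,  u(28) = 47,  u(29) = 25,  u(30) = 15,  u(31) = 6,  u(32) = 42,  u(33) = 45,  u(34) = 33,  u(35) = 32,  u(36) = 36,  u(37) = 20,  u(38) = 35,  u(39) = 24,  u(40) = 19,  u(41) = 39,  u(42) = 8.
Since u(42) = u(0) = 8, the sequence is periodic with period 42.

42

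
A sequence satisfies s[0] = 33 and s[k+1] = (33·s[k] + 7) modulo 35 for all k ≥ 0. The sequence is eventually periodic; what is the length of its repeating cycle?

12

s[0] = 33,  s[1] = 11,  s[2] = 20,  s[3] = 2,  s[4] = 3,  s[5] = 1,  s[6] = 5,  s[7] = 32,  s[8] = 13,  s[9] = 16,  s[10] = 10,  s[11] = 22,  s[12] = 33.
Since s[12] = s[0] = 33, the sequence is periodic with period 12.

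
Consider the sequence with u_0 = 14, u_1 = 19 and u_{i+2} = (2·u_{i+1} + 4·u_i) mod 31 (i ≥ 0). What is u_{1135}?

13

u_0 = 14; u_1 = 19; u_2 = 1; u_3 = 16; u_4 = 5; u_5 = 12; u_6 = 13; u_7 = 12; u_8 = 14; u_9 = 14; u_{10} = 22; u_{11} = 7; u_{12} = 9; u_{13} = 15; u_{14} = 4; u_{15} = 6; u_{16} = 28; u_{17} = 18; u_{18} = 24; u_{19} = 27; u_{20} = 26; u_{21} = 5; u_{22} = 21; u_{23} = 0; u_{24} = 22; u_{25} = 13; u_{26} = 21; u_{27} = 1; u_{28} = 24; u_{29} = 21; u_{30} = 14; u_{31} = 19.
The sequence repeats with period 30.
(1135 - 0) mod 30 = 25, so u_{1135} = u_{25} = 13.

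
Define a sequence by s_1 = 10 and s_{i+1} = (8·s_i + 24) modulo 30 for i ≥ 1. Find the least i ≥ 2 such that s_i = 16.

Computing terms: s_1 = 10, s_2 = 14, s_3 = 16, s_4 = 2, s_5 = 10.
Since s_5 = s_1 = 10, the sequence is periodic with period 4.
The value 16 first appears (with i ≥ 2) at s_3.

3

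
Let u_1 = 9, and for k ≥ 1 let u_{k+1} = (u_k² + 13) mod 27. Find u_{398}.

14

Listing terms: u_1 = 9, u_2 = 13, u_3 = 20, u_4 = 8, u_5 = 23, u_6 = 2, u_7 = 17, u_8 = 5, u_9 = 11, u_{10} = 26, u_{11} = 14, u_{12} = 20.
Since u_{12} = u_3 = 20, the sequence is eventually periodic: after a pre-period of length 2 it cycles with period 9.
For k ≥ 3, u_k depends only on (k - 3) mod 9. (398 - 3) mod 9 = 8, so u_{398} = u_{11} = 14.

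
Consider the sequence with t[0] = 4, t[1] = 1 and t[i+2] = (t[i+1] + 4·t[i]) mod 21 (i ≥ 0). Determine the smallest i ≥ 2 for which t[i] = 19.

8

t[0] = 4, t[1] = 1, t[2] = 17, t[3] = 0, t[4] = 5, t[5] = 5, t[6] = 4, t[7] = 3, t[8] = 19, t[9] = 10, t[10] = 2, t[11] = 0, t[12] = 8, t[13] = 8, t[14] = 19, t[15] = 9, t[16] = 1, t[17] = 16, t[18] = 20, t[19] = 0, t[20] = 17, t[21] = 17, t[22] = 1, t[23] = 6, t[24] = 10, t[25] = 13, t[26] = 11, t[27] = 0, t[28] = 2, t[29] = 2, t[30] = 10, t[31] = 18, t[32] = 16, t[33] = 4, t[34] = 5, t[35] = 0, t[36] = 20, t[37] = 20, t[38] = 16, t[39] = 12, t[40] = 13, t[41] = 19, t[42] = 8, t[43] = 0, t[44] = 11, t[45] = 11, t[46] = 13, t[47] = 15, t[48] = 4, t[49] = 1.
The sequence repeats with period 48.
The value 19 first appears (with i ≥ 2) at t[8].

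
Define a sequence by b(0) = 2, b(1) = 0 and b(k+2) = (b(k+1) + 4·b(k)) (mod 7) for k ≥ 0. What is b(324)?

Listing terms: b(0) = 2; b(1) = 0; b(2) = 1; b(3) = 1; b(4) = 5; b(5) = 2; b(6) = 1; b(7) = 2; b(8) = 6; b(9) = 0; b(10) = 3; b(11) = 3; b(12) = 1; b(13) = 6; b(14) = 3; b(15) = 6; b(16) = 4; b(17) = 0; b(18) = 2; b(19) = 2; b(20) = 3; b(21) = 4; b(22) = 2; b(23) = 4; b(24) = 5; b(25) = 0; b(26) = 6; b(27) = 6; b(28) = 2; b(29) = 5; b(30) = 6; b(31) = 5; b(32) = 1; b(33) = 0; b(34) = 4; b(35) = 4; b(36) = 6; b(37) = 1; b(38) = 4; b(39) = 1; b(40) = 3; b(41) = 0; b(42) = 5; b(43) = 5; b(44) = 4; b(45) = 3; b(46) = 5; b(47) = 3; b(48) = 2; b(49) = 0.
The sequence repeats with period 48.
(324 - 0) mod 48 = 36, so b(324) = b(36) = 6.

6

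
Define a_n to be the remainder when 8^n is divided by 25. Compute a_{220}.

1

We have a_1 = 8; a_2 = 14; a_3 = 12; a_4 = 21; a_5 = 18; a_6 = 19; a_7 = 2; a_8 = 16; a_9 = 3; a_{10} = 24; a_{11} = 17; a_{12} = 11; a_{13} = 13; a_{14} = 4; a_{15} = 7; a_{16} = 6; a_{17} = 23; a_{18} = 9; a_{19} = 22; a_{20} = 1; a_{21} = 8.
The sequence repeats with period 20.
So a_{220} = a_{1 + ((220-1) mod 20)} = a_{20} = 1.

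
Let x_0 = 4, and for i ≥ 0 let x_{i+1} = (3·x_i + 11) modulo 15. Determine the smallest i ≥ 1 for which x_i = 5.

2

Listing terms: x_0 = 4,  x_1 = 8,  x_2 = 5,  x_3 = 11,  x_4 = 14,  x_5 = 8.
Since x_5 = x_1 = 8, the sequence is eventually periodic: after a pre-period of length 1 it cycles with period 4.
The value 5 first appears (with i ≥ 1) at x_2.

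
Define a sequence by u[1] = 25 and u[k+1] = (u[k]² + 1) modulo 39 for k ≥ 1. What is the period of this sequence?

We have u[1] = 25,  u[2] = 2,  u[3] = 5,  u[4] = 26,  u[5] = 14,  u[6] = 2.
Since u[6] = u[2] = 2, the sequence is eventually periodic: after a pre-period of length 1 it cycles with period 4.

4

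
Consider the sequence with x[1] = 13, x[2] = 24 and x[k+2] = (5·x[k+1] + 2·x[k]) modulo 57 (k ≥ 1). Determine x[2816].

Listing terms: x[1] = 13, x[2] = 24, x[3] = 32, x[4] = 37, x[5] = 21, x[6] = 8, x[7] = 25, x[8] = 27, x[9] = 14, x[10] = 10, x[11] = 21, x[12] = 11, x[13] = 40, x[14] = 51, x[15] = 50, x[16] = 10, x[17] = 36, x[18] = 29, x[19] = 46, x[20] = 3, x[21] = 50, x[22] = 28, x[23] = 12, x[24] = 2, x[25] = 34, x[26] = 3, x[27] = 26, x[28] = 22, x[29] = 48, x[30] = 56, x[31] = 34, x[32] = 54, x[33] = 53, x[34] = 31, x[35] = 33, x[36] = 56, x[37] = 4, x[38] = 18, x[39] = 41, x[40] = 13, x[41] = 33, x[42] = 20, x[43] = 52, x[44] = 15, x[45] = 8, x[46] = 13, x[47] = 24.
Since (x[46], x[47]) = (x[1], x[2]) = (13, 24) (two consecutive terms determine the rest), the sequence is periodic with period 45.
(2816 - 1) mod 45 = 25, so x[2816] = x[26] = 3.

3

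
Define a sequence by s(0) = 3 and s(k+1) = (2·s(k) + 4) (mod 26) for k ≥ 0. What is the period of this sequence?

s(0) = 3,  s(1) = 10,  s(2) = 24,  s(3) = 0,  s(4) = 4,  s(5) = 12,  s(6) = 2,  s(7) = 8,  s(8) = 20,  s(9) = 18,  s(10) = 14,  s(11) = 6,  s(12) = 16,  s(13) = 10.
Since s(13) = s(1) = 10, the sequence is eventually periodic: after a pre-period of length 1 it cycles with period 12.

12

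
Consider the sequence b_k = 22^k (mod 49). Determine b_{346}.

15

Listing terms: b_1 = 22, b_2 = 43, b_3 = 15, b_4 = 36, b_5 = 8, b_6 = 29, b_7 = 1, b_8 = 22.
Since b_8 = b_1 = 22, the sequence is periodic with period 7.
(346 - 1) mod 7 = 2, so b_{346} = b_3 = 15.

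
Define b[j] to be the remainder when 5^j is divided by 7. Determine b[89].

3

We have b[0] = 1,  b[1] = 5,  b[2] = 4,  b[3] = 6,  b[4] = 2,  b[5] = 3,  b[6] = 1.
Since b[6] = b[0] = 1, the sequence is periodic with period 6.
So b[89] = b[0 + ((89-0) mod 6)] = b[5] = 3.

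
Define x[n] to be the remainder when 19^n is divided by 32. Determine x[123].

11

x[1] = 19; x[2] = 9; x[3] = 11; x[4] = 17; x[5] = 3; x[6] = 25; x[7] = 27; x[8] = 1; x[9] = 19.
Since x[9] = x[1] = 19, the sequence is periodic with period 8.
So x[123] = x[1 + ((123-1) mod 8)] = x[3] = 11.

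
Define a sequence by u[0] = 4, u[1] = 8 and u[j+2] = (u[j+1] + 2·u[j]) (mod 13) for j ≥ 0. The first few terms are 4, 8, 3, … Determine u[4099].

Listing terms: u[0] = 4, u[1] = 8, u[2] = 3, u[3] = 6, u[4] = 12, u[5] = 11, u[6] = 9, u[7] = 5, u[8] = 10, u[9] = 7, u[10] = 1, u[11] = 2, u[12] = 4, u[13] = 8.
The sequence repeats with period 12.
So u[4099] = u[0 + ((4099-0) mod 12)] = u[7] = 5.

5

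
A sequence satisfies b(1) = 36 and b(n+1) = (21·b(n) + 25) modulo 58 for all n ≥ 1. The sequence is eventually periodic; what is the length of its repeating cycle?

b(1) = 36, b(2) = 27, b(3) = 12, b(4) = 45, b(5) = 42, b(6) = 37, b(7) = 48, b(8) = 47, b(9) = 26, b(10) = 49, b(11) = 10, b(12) = 3, b(13) = 30, b(14) = 17, b(15) = 34, b(16) = 43, b(17) = 0, b(18) = 25, b(19) = 28, b(20) = 33, b(21) = 22, b(22) = 23, b(23) = 44, b(24) = 21, b(25) = 2, b(26) = 9, b(27) = 40, b(28) = 53, b(29) = 36.
Since b(29) = b(1) = 36, the sequence is periodic with period 28.

28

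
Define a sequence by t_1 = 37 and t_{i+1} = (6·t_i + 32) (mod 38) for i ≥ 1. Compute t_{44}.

Computing terms: t_1 = 37,  t_2 = 26,  t_3 = 36,  t_4 = 20,  t_5 = 0,  t_6 = 32,  t_7 = 34,  t_8 = 8,  t_9 = 4,  t_{10} = 18,  t_{11} = 26.
Since t_{11} = t_2 = 26, the sequence is eventually periodic: after a pre-period of length 1 it cycles with period 9.
For i ≥ 2, t_i depends only on (i - 2) mod 9. (44 - 2) mod 9 = 6, so t_{44} = t_8 = 8.

8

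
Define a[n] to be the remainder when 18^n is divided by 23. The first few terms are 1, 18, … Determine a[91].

a[0] = 1; a[1] = 18; a[2] = 2; a[3] = 13; a[4] = 4; a[5] = 3; a[6] = 8; a[7] = 6; a[8] = 16; a[9] = 12; a[10] = 9; a[11] = 1.
Since a[11] = a[0] = 1, the sequence is periodic with period 11.
So a[91] = a[0 + ((91-0) mod 11)] = a[3] = 13.

13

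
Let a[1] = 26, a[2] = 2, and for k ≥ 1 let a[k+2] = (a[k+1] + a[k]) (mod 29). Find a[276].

a[1] = 26,  a[2] = 2,  a[3] = 28,  a[4] = 1,  a[5] = 0,  a[6] = 1,  a[7] = 1,  a[8] = 2,  a[9] = 3,  a[10] = 5,  a[11] = 8,  a[12] = 13,  a[13] = 21,  a[14] = 5,  a[15] = 26,  a[16] = 2.
The sequence repeats with period 14.
(276 - 1) mod 14 = 9, so a[276] = a[10] = 5.

5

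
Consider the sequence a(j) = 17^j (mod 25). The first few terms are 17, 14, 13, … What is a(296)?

Listing terms: a(1) = 17, a(2) = 14, a(3) = 13, a(4) = 21, a(5) = 7, a(6) = 19, a(7) = 23, a(8) = 16, a(9) = 22, a(10) = 24, a(11) = 8, a(12) = 11, a(13) = 12, a(14) = 4, a(15) = 18, a(16) = 6, a(17) = 2, a(18) = 9, a(19) = 3, a(20) = 1, a(21) = 17.
Since a(21) = a(1) = 17, the sequence is periodic with period 20.
So a(296) = a(1 + ((296-1) mod 20)) = a(16) = 6.

6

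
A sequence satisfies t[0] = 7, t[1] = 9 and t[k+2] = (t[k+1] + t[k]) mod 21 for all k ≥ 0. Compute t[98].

16

Listing terms: t[0] = 7,  t[1] = 9,  t[2] = 16,  t[3] = 4,  t[4] = 20,  t[5] = 3,  t[6] = 2,  t[7] = 5,  t[8] = 7,  t[9] = 12,  t[10] = 19,  t[11] = 10,  t[12] = 8,  t[13] = 18,  t[14] = 5,  t[15] = 2,  t[16] = 7,  t[17] = 9.
The sequence repeats with period 16.
So t[98] = t[0 + ((98-0) mod 16)] = t[2] = 16.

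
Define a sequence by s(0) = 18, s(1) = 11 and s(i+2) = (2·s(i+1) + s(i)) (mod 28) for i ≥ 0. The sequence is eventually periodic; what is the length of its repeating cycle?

We have s(0) = 18; s(1) = 11; s(2) = 12; s(3) = 7; s(4) = 26; s(5) = 3; s(6) = 4; s(7) = 11; s(8) = 26; s(9) = 7; s(10) = 12; s(11) = 3; s(12) = 18; s(13) = 11.
Since (s(12), s(13)) = (s(0), s(1)) = (18, 11) (two consecutive terms determine the rest), the sequence is periodic with period 12.

12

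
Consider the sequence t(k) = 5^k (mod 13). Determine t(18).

12

Listing terms: t(0) = 1,  t(1) = 5,  t(2) = 12,  t(3) = 8,  t(4) = 1.
The sequence repeats with period 4.
So t(18) = t(0 + ((18-0) mod 4)) = t(2) = 12.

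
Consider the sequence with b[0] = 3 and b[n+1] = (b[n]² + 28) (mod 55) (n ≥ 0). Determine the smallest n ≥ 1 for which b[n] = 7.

6

Computing terms: b[0] = 3; b[1] = 37; b[2] = 22; b[3] = 17; b[4] = 42; b[5] = 32; b[6] = 7; b[7] = 22.
Since b[7] = b[2] = 22, the sequence is eventually periodic: after a pre-period of length 2 it cycles with period 5.
The value 7 first appears (with n ≥ 1) at b[6].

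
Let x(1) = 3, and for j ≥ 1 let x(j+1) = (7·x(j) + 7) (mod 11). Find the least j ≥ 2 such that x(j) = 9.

4

We have x(1) = 3,  x(2) = 6,  x(3) = 5,  x(4) = 9,  x(5) = 4,  x(6) = 2,  x(7) = 10,  x(8) = 0,  x(9) = 7,  x(10) = 1,  x(11) = 3.
The sequence repeats with period 10.
The value 9 first appears (with j ≥ 2) at x(4).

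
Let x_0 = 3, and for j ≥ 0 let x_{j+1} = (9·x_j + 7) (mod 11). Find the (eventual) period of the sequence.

Listing terms: x_0 = 3; x_1 = 1; x_2 = 5; x_3 = 8; x_4 = 2; x_5 = 3.
The sequence repeats with period 5.

5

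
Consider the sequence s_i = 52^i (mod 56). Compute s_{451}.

24

Computing terms: s_1 = 52; s_2 = 16; s_3 = 48; s_4 = 32; s_5 = 40; s_6 = 8; s_7 = 24; s_8 = 16.
Since s_8 = s_2 = 16, the sequence is eventually periodic: after a pre-period of length 1 it cycles with period 6.
For i ≥ 2, s_i depends only on (i - 2) mod 6. (451 - 2) mod 6 = 5, so s_{451} = s_7 = 24.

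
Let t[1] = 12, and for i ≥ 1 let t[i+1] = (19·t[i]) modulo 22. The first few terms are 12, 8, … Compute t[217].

14

Computing terms: t[1] = 12; t[2] = 8; t[3] = 20; t[4] = 6; t[5] = 4; t[6] = 10; t[7] = 14; t[8] = 2; t[9] = 16; t[10] = 18; t[11] = 12.
The sequence repeats with period 10.
(217 - 1) mod 10 = 6, so t[217] = t[7] = 14.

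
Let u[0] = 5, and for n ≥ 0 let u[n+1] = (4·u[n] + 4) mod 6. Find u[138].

2

We have u[0] = 5,  u[1] = 0,  u[2] = 4,  u[3] = 2,  u[4] = 0.
Since u[4] = u[1] = 0, the sequence is eventually periodic: after a pre-period of length 1 it cycles with period 3.
For n ≥ 1, u[n] depends only on (n - 1) mod 3. (138 - 1) mod 3 = 2, so u[138] = u[3] = 2.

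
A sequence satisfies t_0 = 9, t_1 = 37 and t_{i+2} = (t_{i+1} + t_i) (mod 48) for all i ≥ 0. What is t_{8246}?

14

t_0 = 9; t_1 = 37; t_2 = 46; t_3 = 35; t_4 = 33; t_5 = 20; t_6 = 5; t_7 = 25; t_8 = 30; t_9 = 7; t_{10} = 37; t_{11} = 44; t_{12} = 33; t_{13} = 29; t_{14} = 14; t_{15} = 43; t_{16} = 9; t_{17} = 4; t_{18} = 13; t_{19} = 17; t_{20} = 30; t_{21} = 47; t_{22} = 29; t_{23} = 28; t_{24} = 9; t_{25} = 37.
The sequence repeats with period 24.
(8246 - 0) mod 24 = 14, so t_{8246} = t_{14} = 14.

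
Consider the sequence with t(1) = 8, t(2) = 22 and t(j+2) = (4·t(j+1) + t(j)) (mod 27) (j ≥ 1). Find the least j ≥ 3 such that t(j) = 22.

We have t(1) = 8, t(2) = 22, t(3) = 15, t(4) = 1, t(5) = 19, t(6) = 23, t(7) = 3, t(8) = 8, t(9) = 8, t(10) = 13, t(11) = 6, t(12) = 10, t(13) = 19, t(14) = 5, t(15) = 12, t(16) = 26, t(17) = 8, t(18) = 4, t(19) = 24, t(20) = 19, t(21) = 19, t(22) = 14, t(23) = 21, t(24) = 17, t(25) = 8, t(26) = 22.
The sequence repeats with period 24.
The value 22 next appears (with j ≥ 3) at t(26).

26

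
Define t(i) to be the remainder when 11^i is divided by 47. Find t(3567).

We have t(1) = 11, t(2) = 27, t(3) = 15, t(4) = 24, t(5) = 29, t(6) = 37, t(7) = 31, t(8) = 12, t(9) = 38, t(10) = 42, t(11) = 39, t(12) = 6, t(13) = 19, t(14) = 21, t(15) = 43, t(16) = 3, t(17) = 33, t(18) = 34, t(19) = 45, t(20) = 25, t(21) = 40, t(22) = 17, t(23) = 46, t(24) = 36, t(25) = 20, t(26) = 32, t(27) = 23, t(28) = 18, t(29) = 10, t(30) = 16, t(31) = 35, t(32) = 9, t(33) = 5, t(34) = 8, t(35) = 41, t(36) = 28, t(37) = 26, t(38) = 4, t(39) = 44, t(40) = 14, t(41) = 13, t(42) = 2, t(43) = 22, t(44) = 7, t(45) = 30, t(46) = 1, t(47) = 11.
The sequence repeats with period 46.
So t(3567) = t(1 + ((3567-1) mod 46)) = t(25) = 20.

20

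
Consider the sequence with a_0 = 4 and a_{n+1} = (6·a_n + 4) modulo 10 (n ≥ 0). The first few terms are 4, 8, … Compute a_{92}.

Listing terms: a_0 = 4; a_1 = 8; a_2 = 2; a_3 = 6; a_4 = 0; a_5 = 4.
The sequence repeats with period 5.
So a_{92} = a_{0 + ((92-0) mod 5)} = a_2 = 2.

2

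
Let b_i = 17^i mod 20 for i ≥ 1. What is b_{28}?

1

Listing terms: b_1 = 17, b_2 = 9, b_3 = 13, b_4 = 1, b_5 = 17.
Since b_5 = b_1 = 17, the sequence is periodic with period 4.
(28 - 1) mod 4 = 3, so b_{28} = b_4 = 1.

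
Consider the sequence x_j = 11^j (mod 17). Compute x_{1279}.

14

We have x_0 = 1,  x_1 = 11,  x_2 = 2,  x_3 = 5,  x_4 = 4,  x_5 = 10,  x_6 = 8,  x_7 = 3,  x_8 = 16,  x_9 = 6,  x_{10} = 15,  x_{11} = 12,  x_{12} = 13,  x_{13} = 7,  x_{14} = 9,  x_{15} = 14,  x_{16} = 1.
Since x_{16} = x_0 = 1, the sequence is periodic with period 16.
So x_{1279} = x_{0 + ((1279-0) mod 16)} = x_{15} = 14.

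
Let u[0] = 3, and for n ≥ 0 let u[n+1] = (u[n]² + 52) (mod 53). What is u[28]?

46

We have u[0] = 3,  u[1] = 8,  u[2] = 10,  u[3] = 46,  u[4] = 48,  u[5] = 24,  u[6] = 45,  u[7] = 10.
Since u[7] = u[2] = 10, the sequence is eventually periodic: after a pre-period of length 2 it cycles with period 5.
For n ≥ 2, u[n] depends only on (n - 2) mod 5. (28 - 2) mod 5 = 1, so u[28] = u[3] = 46.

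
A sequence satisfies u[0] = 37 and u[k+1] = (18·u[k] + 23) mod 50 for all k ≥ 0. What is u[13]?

39

We have u[0] = 37; u[1] = 39; u[2] = 25; u[3] = 23; u[4] = 37.
The sequence repeats with period 4.
So u[13] = u[0 + ((13-0) mod 4)] = u[1] = 39.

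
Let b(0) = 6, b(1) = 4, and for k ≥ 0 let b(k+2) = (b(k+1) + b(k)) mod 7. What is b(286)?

Listing terms: b(0) = 6; b(1) = 4; b(2) = 3; b(3) = 0; b(4) = 3; b(5) = 3; b(6) = 6; b(7) = 2; b(8) = 1; b(9) = 3; b(10) = 4; b(11) = 0; b(12) = 4; b(13) = 4; b(14) = 1; b(15) = 5; b(16) = 6; b(17) = 4.
Since (b(16), b(17)) = (b(0), b(1)) = (6, 4) (two consecutive terms determine the rest), the sequence is periodic with period 16.
(286 - 0) mod 16 = 14, so b(286) = b(14) = 1.

1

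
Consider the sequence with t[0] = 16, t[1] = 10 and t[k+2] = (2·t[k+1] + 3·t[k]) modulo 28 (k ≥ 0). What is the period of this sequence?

Computing terms: t[0] = 16, t[1] = 10, t[2] = 12, t[3] = 26, t[4] = 4, t[5] = 2, t[6] = 16, t[7] = 10.
Since (t[6], t[7]) = (t[0], t[1]) = (16, 10) (two consecutive terms determine the rest), the sequence is periodic with period 6.

6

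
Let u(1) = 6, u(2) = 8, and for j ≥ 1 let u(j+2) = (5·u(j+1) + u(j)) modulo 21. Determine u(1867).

13

Computing terms: u(1) = 6; u(2) = 8; u(3) = 4; u(4) = 7; u(5) = 18; u(6) = 13; u(7) = 20; u(8) = 8; u(9) = 18; u(10) = 14; u(11) = 4; u(12) = 13; u(13) = 6; u(14) = 1; u(15) = 11; u(16) = 14; u(17) = 18; u(18) = 20; u(19) = 13; u(20) = 1; u(21) = 18; u(22) = 7; u(23) = 11; u(24) = 20; u(25) = 6; u(26) = 8.
The sequence repeats with period 24.
(1867 - 1) mod 24 = 18, so u(1867) = u(19) = 13.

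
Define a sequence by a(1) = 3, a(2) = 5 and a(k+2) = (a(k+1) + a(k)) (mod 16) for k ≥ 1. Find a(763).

We have a(1) = 3,  a(2) = 5,  a(3) = 8,  a(4) = 13,  a(5) = 5,  a(6) = 2,  a(7) = 7,  a(8) = 9,  a(9) = 0,  a(10) = 9,  a(11) = 9,  a(12) = 2,  a(13) = 11,  a(14) = 13,  a(15) = 8,  a(16) = 5,  a(17) = 13,  a(18) = 2,  a(19) = 15,  a(20) = 1,  a(21) = 0,  a(22) = 1,  a(23) = 1,  a(24) = 2,  a(25) = 3,  a(26) = 5.
Since (a(25), a(26)) = (a(1), a(2)) = (3, 5) (two consecutive terms determine the rest), the sequence is periodic with period 24.
(763 - 1) mod 24 = 18, so a(763) = a(19) = 15.

15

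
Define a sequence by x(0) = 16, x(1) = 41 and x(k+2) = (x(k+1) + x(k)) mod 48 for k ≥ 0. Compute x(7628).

x(0) = 16; x(1) = 41; x(2) = 9; x(3) = 2; x(4) = 11; x(5) = 13; x(6) = 24; x(7) = 37; x(8) = 13; x(9) = 2; x(10) = 15; x(11) = 17; x(12) = 32; x(13) = 1; x(14) = 33; x(15) = 34; x(16) = 19; x(17) = 5; x(18) = 24; x(19) = 29; x(20) = 5; x(21) = 34; x(22) = 39; x(23) = 25; x(24) = 16; x(25) = 41.
The sequence repeats with period 24.
So x(7628) = x(0 + ((7628-0) mod 24)) = x(20) = 5.

5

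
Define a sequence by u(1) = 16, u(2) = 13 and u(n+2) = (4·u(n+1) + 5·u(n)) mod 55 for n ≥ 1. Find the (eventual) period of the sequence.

u(1) = 16, u(2) = 13, u(3) = 22, u(4) = 43, u(5) = 7, u(6) = 23, u(7) = 17, u(8) = 18, u(9) = 47, u(10) = 3, u(11) = 27, u(12) = 13, u(13) = 22.
Since (u(12), u(13)) = (u(2), u(3)) = (13, 22) (two consecutive terms determine the rest), the sequence is eventually periodic: after a pre-period of length 1 it cycles with period 10.

10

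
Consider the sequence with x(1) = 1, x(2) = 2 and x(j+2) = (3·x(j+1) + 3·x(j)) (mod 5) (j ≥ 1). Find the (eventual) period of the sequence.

4

Listing terms: x(1) = 1, x(2) = 2, x(3) = 4, x(4) = 3, x(5) = 1, x(6) = 2.
The sequence repeats with period 4.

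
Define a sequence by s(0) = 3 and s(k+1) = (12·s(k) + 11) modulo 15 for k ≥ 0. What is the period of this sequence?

s(0) = 3,  s(1) = 2,  s(2) = 5,  s(3) = 11,  s(4) = 8,  s(5) = 2.
Since s(5) = s(1) = 2, the sequence is eventually periodic: after a pre-period of length 1 it cycles with period 4.

4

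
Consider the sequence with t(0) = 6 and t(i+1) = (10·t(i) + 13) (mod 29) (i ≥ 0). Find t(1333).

We have t(0) = 6,  t(1) = 15,  t(2) = 18,  t(3) = 19,  t(4) = 0,  t(5) = 13,  t(6) = 27,  t(7) = 22,  t(8) = 1,  t(9) = 23,  t(10) = 11,  t(11) = 7,  t(12) = 25,  t(13) = 2,  t(14) = 4,  t(15) = 24,  t(16) = 21,  t(17) = 20,  t(18) = 10,  t(19) = 26,  t(20) = 12,  t(21) = 17,  t(22) = 9,  t(23) = 16,  t(24) = 28,  t(25) = 3,  t(26) = 14,  t(27) = 8,  t(28) = 6.
The sequence repeats with period 28.
(1333 - 0) mod 28 = 17, so t(1333) = t(17) = 20.

20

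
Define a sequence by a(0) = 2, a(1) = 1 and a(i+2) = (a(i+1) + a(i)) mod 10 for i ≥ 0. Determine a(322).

3

Listing terms: a(0) = 2,  a(1) = 1,  a(2) = 3,  a(3) = 4,  a(4) = 7,  a(5) = 1,  a(6) = 8,  a(7) = 9,  a(8) = 7,  a(9) = 6,  a(10) = 3,  a(11) = 9,  a(12) = 2,  a(13) = 1.
Since (a(12), a(13)) = (a(0), a(1)) = (2, 1) (two consecutive terms determine the rest), the sequence is periodic with period 12.
(322 - 0) mod 12 = 10, so a(322) = a(10) = 3.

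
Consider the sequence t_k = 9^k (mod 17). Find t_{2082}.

t_1 = 9; t_2 = 13; t_3 = 15; t_4 = 16; t_5 = 8; t_6 = 4; t_7 = 2; t_8 = 1; t_9 = 9.
Since t_9 = t_1 = 9, the sequence is periodic with period 8.
(2082 - 1) mod 8 = 1, so t_{2082} = t_2 = 13.

13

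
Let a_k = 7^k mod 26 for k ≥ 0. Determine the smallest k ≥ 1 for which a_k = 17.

10

We have a_0 = 1; a_1 = 7; a_2 = 23; a_3 = 5; a_4 = 9; a_5 = 11; a_6 = 25; a_7 = 19; a_8 = 3; a_9 = 21; a_{10} = 17; a_{11} = 15; a_{12} = 1.
The sequence repeats with period 12.
The value 17 first appears (with k ≥ 1) at a_{10}.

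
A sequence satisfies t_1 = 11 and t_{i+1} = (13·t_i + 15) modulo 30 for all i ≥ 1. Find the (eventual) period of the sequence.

4

t_1 = 11, t_2 = 8, t_3 = 29, t_4 = 2, t_5 = 11.
The sequence repeats with period 4.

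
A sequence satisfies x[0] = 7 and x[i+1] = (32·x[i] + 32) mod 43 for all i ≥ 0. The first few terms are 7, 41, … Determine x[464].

11

We have x[0] = 7; x[1] = 41; x[2] = 11; x[3] = 40; x[4] = 22; x[5] = 5; x[6] = 20; x[7] = 27; x[8] = 36; x[9] = 23; x[10] = 37; x[11] = 12; x[12] = 29; x[13] = 14; x[14] = 7.
The sequence repeats with period 14.
(464 - 0) mod 14 = 2, so x[464] = x[2] = 11.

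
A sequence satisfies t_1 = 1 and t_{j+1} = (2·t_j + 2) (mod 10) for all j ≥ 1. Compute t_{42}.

4

Listing terms: t_1 = 1; t_2 = 4; t_3 = 0; t_4 = 2; t_5 = 6; t_6 = 4.
Since t_6 = t_2 = 4, the sequence is eventually periodic: after a pre-period of length 1 it cycles with period 4.
For j ≥ 2, t_j depends only on (j - 2) mod 4. (42 - 2) mod 4 = 0, so t_{42} = t_2 = 4.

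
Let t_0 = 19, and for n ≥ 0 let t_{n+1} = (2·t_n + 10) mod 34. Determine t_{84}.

12

Computing terms: t_0 = 19, t_1 = 14, t_2 = 4, t_3 = 18, t_4 = 12, t_5 = 0, t_6 = 10, t_7 = 30, t_8 = 2, t_9 = 14.
Since t_9 = t_1 = 14, the sequence is eventually periodic: after a pre-period of length 1 it cycles with period 8.
For n ≥ 1, t_n depends only on (n - 1) mod 8. (84 - 1) mod 8 = 3, so t_{84} = t_4 = 12.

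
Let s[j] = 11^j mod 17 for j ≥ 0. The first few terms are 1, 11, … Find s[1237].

Computing terms: s[0] = 1; s[1] = 11; s[2] = 2; s[3] = 5; s[4] = 4; s[5] = 10; s[6] = 8; s[7] = 3; s[8] = 16; s[9] = 6; s[10] = 15; s[11] = 12; s[12] = 13; s[13] = 7; s[14] = 9; s[15] = 14; s[16] = 1.
Since s[16] = s[0] = 1, the sequence is periodic with period 16.
So s[1237] = s[0 + ((1237-0) mod 16)] = s[5] = 10.

10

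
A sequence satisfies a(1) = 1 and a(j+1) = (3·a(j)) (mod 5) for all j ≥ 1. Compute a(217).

1

a(1) = 1, a(2) = 3, a(3) = 4, a(4) = 2, a(5) = 1.
Since a(5) = a(1) = 1, the sequence is periodic with period 4.
(217 - 1) mod 4 = 0, so a(217) = a(1) = 1.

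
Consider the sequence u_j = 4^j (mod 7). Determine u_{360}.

Computing terms: u_1 = 4,  u_2 = 2,  u_3 = 1,  u_4 = 4.
Since u_4 = u_1 = 4, the sequence is periodic with period 3.
(360 - 1) mod 3 = 2, so u_{360} = u_3 = 1.

1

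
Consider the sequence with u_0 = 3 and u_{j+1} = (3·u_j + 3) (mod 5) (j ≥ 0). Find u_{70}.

4

We have u_0 = 3,  u_1 = 2,  u_2 = 4,  u_3 = 0,  u_4 = 3.
Since u_4 = u_0 = 3, the sequence is periodic with period 4.
So u_{70} = u_{0 + ((70-0) mod 4)} = u_2 = 4.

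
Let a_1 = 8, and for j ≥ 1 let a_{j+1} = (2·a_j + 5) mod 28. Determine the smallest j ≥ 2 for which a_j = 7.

5

We have a_1 = 8,  a_2 = 21,  a_3 = 19,  a_4 = 15,  a_5 = 7,  a_6 = 19.
Since a_6 = a_3 = 19, the sequence is eventually periodic: after a pre-period of length 2 it cycles with period 3.
The value 7 first appears (with j ≥ 2) at a_5.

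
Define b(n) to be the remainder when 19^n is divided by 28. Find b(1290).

1

Computing terms: b(0) = 1, b(1) = 19, b(2) = 25, b(3) = 27, b(4) = 9, b(5) = 3, b(6) = 1.
The sequence repeats with period 6.
So b(1290) = b(0 + ((1290-0) mod 6)) = b(0) = 1.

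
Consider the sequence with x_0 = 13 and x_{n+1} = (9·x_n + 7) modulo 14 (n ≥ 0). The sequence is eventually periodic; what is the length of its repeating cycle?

Computing terms: x_0 = 13; x_1 = 12; x_2 = 3; x_3 = 6; x_4 = 5; x_5 = 10; x_6 = 13.
The sequence repeats with period 6.

6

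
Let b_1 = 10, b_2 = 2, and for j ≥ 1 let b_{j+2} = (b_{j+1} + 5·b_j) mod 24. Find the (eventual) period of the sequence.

6

Computing terms: b_1 = 10; b_2 = 2; b_3 = 4; b_4 = 14; b_5 = 10; b_6 = 8; b_7 = 10; b_8 = 2.
Since (b_7, b_8) = (b_1, b_2) = (10, 2) (two consecutive terms determine the rest), the sequence is periodic with period 6.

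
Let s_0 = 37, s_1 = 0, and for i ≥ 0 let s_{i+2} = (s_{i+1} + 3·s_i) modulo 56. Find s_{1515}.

s_0 = 37, s_1 = 0, s_2 = 55, s_3 = 55, s_4 = 52, s_5 = 49, s_6 = 37, s_7 = 16, s_8 = 15, s_9 = 7, s_{10} = 52, s_{11} = 17, s_{12} = 5, s_{13} = 0, s_{14} = 15, s_{15} = 15, s_{16} = 4, s_{17} = 49, s_{18} = 5, s_{19} = 40, s_{20} = 55, s_{21} = 7, s_{22} = 4, s_{23} = 25, s_{24} = 37, s_{25} = 0.
Since (s_{24}, s_{25}) = (s_0, s_1) = (37, 0) (two consecutive terms determine the rest), the sequence is periodic with period 24.
So s_{1515} = s_{0 + ((1515-0) mod 24)} = s_3 = 55.

55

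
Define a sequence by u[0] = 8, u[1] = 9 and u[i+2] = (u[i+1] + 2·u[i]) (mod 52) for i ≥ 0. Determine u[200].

49

We have u[0] = 8; u[1] = 9; u[2] = 25; u[3] = 43; u[4] = 41; u[5] = 23; u[6] = 1; u[7] = 47; u[8] = 49; u[9] = 39; u[10] = 33; u[11] = 7; u[12] = 21; u[13] = 35; u[14] = 25; u[15] = 43.
Since (u[14], u[15]) = (u[2], u[3]) = (25, 43) (two consecutive terms determine the rest), the sequence is eventually periodic: after a pre-period of length 2 it cycles with period 12.
For i ≥ 2, u[i] depends only on (i - 2) mod 12. (200 - 2) mod 12 = 6, so u[200] = u[8] = 49.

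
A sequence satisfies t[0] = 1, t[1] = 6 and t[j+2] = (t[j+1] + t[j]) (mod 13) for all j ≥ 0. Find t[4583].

6

Computing terms: t[0] = 1,  t[1] = 6,  t[2] = 7,  t[3] = 0,  t[4] = 7,  t[5] = 7,  t[6] = 1,  t[7] = 8,  t[8] = 9,  t[9] = 4,  t[10] = 0,  t[11] = 4,  t[12] = 4,  t[13] = 8,  t[14] = 12,  t[15] = 7,  t[16] = 6,  t[17] = 0,  t[18] = 6,  t[19] = 6,  t[20] = 12,  t[21] = 5,  t[22] = 4,  t[23] = 9,  t[24] = 0,  t[25] = 9,  t[26] = 9,  t[27] = 5,  t[28] = 1,  t[29] = 6.
The sequence repeats with period 28.
So t[4583] = t[0 + ((4583-0) mod 28)] = t[19] = 6.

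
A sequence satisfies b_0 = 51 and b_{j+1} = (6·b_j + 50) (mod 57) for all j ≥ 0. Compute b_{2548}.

Computing terms: b_0 = 51, b_1 = 14, b_2 = 20, b_3 = 56, b_4 = 44, b_5 = 29, b_6 = 53, b_7 = 26, b_8 = 35, b_9 = 32, b_{10} = 14.
Since b_{10} = b_1 = 14, the sequence is eventually periodic: after a pre-period of length 1 it cycles with period 9.
For j ≥ 1, b_j depends only on (j - 1) mod 9. (2548 - 1) mod 9 = 0, so b_{2548} = b_1 = 14.

14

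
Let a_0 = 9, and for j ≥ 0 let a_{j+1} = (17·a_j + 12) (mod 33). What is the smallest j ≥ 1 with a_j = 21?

We have a_0 = 9, a_1 = 0, a_2 = 12, a_3 = 18, a_4 = 21, a_5 = 6, a_6 = 15, a_7 = 3, a_8 = 30, a_9 = 27, a_{10} = 9.
The sequence repeats with period 10.
The value 21 first appears (with j ≥ 1) at a_4.

4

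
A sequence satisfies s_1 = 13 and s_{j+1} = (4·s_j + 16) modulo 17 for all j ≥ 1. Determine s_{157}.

We have s_1 = 13; s_2 = 0; s_3 = 16; s_4 = 12; s_5 = 13.
The sequence repeats with period 4.
So s_{157} = s_{1 + ((157-1) mod 4)} = s_1 = 13.

13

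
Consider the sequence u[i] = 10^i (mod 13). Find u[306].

1

Computing terms: u[0] = 1, u[1] = 10, u[2] = 9, u[3] = 12, u[4] = 3, u[5] = 4, u[6] = 1.
Since u[6] = u[0] = 1, the sequence is periodic with period 6.
So u[306] = u[0 + ((306-0) mod 6)] = u[0] = 1.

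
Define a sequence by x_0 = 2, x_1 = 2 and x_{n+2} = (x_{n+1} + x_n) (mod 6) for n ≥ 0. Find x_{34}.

Listing terms: x_0 = 2, x_1 = 2, x_2 = 4, x_3 = 0, x_4 = 4, x_5 = 4, x_6 = 2, x_7 = 0, x_8 = 2, x_9 = 2.
Since (x_8, x_9) = (x_0, x_1) = (2, 2) (two consecutive terms determine the rest), the sequence is periodic with period 8.
(34 - 0) mod 8 = 2, so x_{34} = x_2 = 4.

4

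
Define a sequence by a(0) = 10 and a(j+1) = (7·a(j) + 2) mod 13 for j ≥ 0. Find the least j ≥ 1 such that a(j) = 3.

Computing terms: a(0) = 10; a(1) = 7; a(2) = 12; a(3) = 8; a(4) = 6; a(5) = 5; a(6) = 11; a(7) = 1; a(8) = 9; a(9) = 0; a(10) = 2; a(11) = 3; a(12) = 10.
Since a(12) = a(0) = 10, the sequence is periodic with period 12.
The value 3 first appears (with j ≥ 1) at a(11).

11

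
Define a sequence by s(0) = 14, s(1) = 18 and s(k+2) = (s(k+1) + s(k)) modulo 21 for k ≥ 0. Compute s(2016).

We have s(0) = 14,  s(1) = 18,  s(2) = 11,  s(3) = 8,  s(4) = 19,  s(5) = 6,  s(6) = 4,  s(7) = 10,  s(8) = 14,  s(9) = 3,  s(10) = 17,  s(11) = 20,  s(12) = 16,  s(13) = 15,  s(14) = 10,  s(15) = 4,  s(16) = 14,  s(17) = 18.
Since (s(16), s(17)) = (s(0), s(1)) = (14, 18) (two consecutive terms determine the rest), the sequence is periodic with period 16.
(2016 - 0) mod 16 = 0, so s(2016) = s(0) = 14.

14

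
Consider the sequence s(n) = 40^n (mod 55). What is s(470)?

We have s(1) = 40, s(2) = 5, s(3) = 35, s(4) = 25, s(5) = 10, s(6) = 15, s(7) = 50, s(8) = 20, s(9) = 30, s(10) = 45, s(11) = 40.
Since s(11) = s(1) = 40, the sequence is periodic with period 10.
(470 - 1) mod 10 = 9, so s(470) = s(10) = 45.

45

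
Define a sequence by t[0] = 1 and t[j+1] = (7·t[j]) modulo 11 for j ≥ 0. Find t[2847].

6

t[0] = 1; t[1] = 7; t[2] = 5; t[3] = 2; t[4] = 3; t[5] = 10; t[6] = 4; t[7] = 6; t[8] = 9; t[9] = 8; t[10] = 1.
Since t[10] = t[0] = 1, the sequence is periodic with period 10.
So t[2847] = t[0 + ((2847-0) mod 10)] = t[7] = 6.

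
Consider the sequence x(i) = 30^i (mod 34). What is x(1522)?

16

x(0) = 1, x(1) = 30, x(2) = 16, x(3) = 4, x(4) = 18, x(5) = 30.
Since x(5) = x(1) = 30, the sequence is eventually periodic: after a pre-period of length 1 it cycles with period 4.
For i ≥ 1, x(i) depends only on (i - 1) mod 4. (1522 - 1) mod 4 = 1, so x(1522) = x(2) = 16.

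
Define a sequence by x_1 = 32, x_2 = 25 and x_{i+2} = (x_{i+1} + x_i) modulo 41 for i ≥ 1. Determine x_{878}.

Computing terms: x_1 = 32,  x_2 = 25,  x_3 = 16,  x_4 = 0,  x_5 = 16,  x_6 = 16,  x_7 = 32,  x_8 = 7,  x_9 = 39,  x_{10} = 5,  x_{11} = 3,  x_{12} = 8,  x_{13} = 11,  x_{14} = 19,  x_{15} = 30,  x_{16} = 8,  x_{17} = 38,  x_{18} = 5,  x_{19} = 2,  x_{20} = 7,  x_{21} = 9,  x_{22} = 16,  x_{23} = 25,  x_{24} = 0,  x_{25} = 25,  x_{26} = 25,  x_{27} = 9,  x_{28} = 34,  x_{29} = 2,  x_{30} = 36,  x_{31} = 38,  x_{32} = 33,  x_{33} = 30,  x_{34} = 22,  x_{35} = 11,  x_{36} = 33,  x_{37} = 3,  x_{38} = 36,  x_{39} = 39,  x_{40} = 34,  x_{41} = 32,  x_{42} = 25.
The sequence repeats with period 40.
(878 - 1) mod 40 = 37, so x_{878} = x_{38} = 36.

36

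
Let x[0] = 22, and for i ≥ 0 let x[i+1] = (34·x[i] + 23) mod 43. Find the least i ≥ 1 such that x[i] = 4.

Computing terms: x[0] = 22, x[1] = 40, x[2] = 7, x[3] = 3, x[4] = 39, x[5] = 16, x[6] = 8, x[7] = 37, x[8] = 34, x[9] = 18, x[10] = 33, x[11] = 27, x[12] = 38, x[13] = 25, x[14] = 13, x[15] = 35, x[16] = 9, x[17] = 28, x[18] = 29, x[19] = 20, x[20] = 15, x[21] = 17, x[22] = 42, x[23] = 32, x[24] = 36, x[25] = 0, x[26] = 23, x[27] = 31, x[28] = 2, x[29] = 5, x[30] = 21, x[31] = 6, x[32] = 12, x[33] = 1, x[34] = 14, x[35] = 26, x[36] = 4, x[37] = 30, x[38] = 11, x[39] = 10, x[40] = 19, x[41] = 24, x[42] = 22.
Since x[42] = x[0] = 22, the sequence is periodic with period 42.
The value 4 first appears (with i ≥ 1) at x[36].

36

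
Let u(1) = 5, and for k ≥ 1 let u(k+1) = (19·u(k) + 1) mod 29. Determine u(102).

24

Computing terms: u(1) = 5, u(2) = 9, u(3) = 27, u(4) = 21, u(5) = 23, u(6) = 3, u(7) = 0, u(8) = 1, u(9) = 20, u(10) = 4, u(11) = 19, u(12) = 14, u(13) = 6, u(14) = 28, u(15) = 11, u(16) = 7, u(17) = 18, u(18) = 24, u(19) = 22, u(20) = 13, u(21) = 16, u(22) = 15, u(23) = 25, u(24) = 12, u(25) = 26, u(26) = 2, u(27) = 10, u(28) = 17, u(29) = 5.
Since u(29) = u(1) = 5, the sequence is periodic with period 28.
(102 - 1) mod 28 = 17, so u(102) = u(18) = 24.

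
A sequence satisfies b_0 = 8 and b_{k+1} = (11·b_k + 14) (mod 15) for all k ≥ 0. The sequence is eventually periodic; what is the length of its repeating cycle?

Computing terms: b_0 = 8; b_1 = 12; b_2 = 11; b_3 = 0; b_4 = 14; b_5 = 3; b_6 = 2; b_7 = 6; b_8 = 5; b_9 = 9; b_{10} = 8.
The sequence repeats with period 10.

10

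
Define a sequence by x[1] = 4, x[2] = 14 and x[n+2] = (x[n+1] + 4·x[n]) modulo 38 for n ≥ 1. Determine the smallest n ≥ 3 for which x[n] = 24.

x[1] = 4,  x[2] = 14,  x[3] = 30,  x[4] = 10,  x[5] = 16,  x[6] = 18,  x[7] = 6,  x[8] = 2,  x[9] = 26,  x[10] = 34,  x[11] = 24,  x[12] = 8,  x[13] = 28,  x[14] = 22,  x[15] = 20,  x[16] = 32,  x[17] = 36,  x[18] = 12,  x[19] = 4,  x[20] = 14.
The sequence repeats with period 18.
The value 24 first appears (with n ≥ 3) at x[11].

11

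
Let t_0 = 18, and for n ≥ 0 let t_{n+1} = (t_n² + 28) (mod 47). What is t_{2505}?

t_0 = 18, t_1 = 23, t_2 = 40, t_3 = 30, t_4 = 35, t_5 = 31, t_6 = 2, t_7 = 32, t_8 = 18.
The sequence repeats with period 8.
(2505 - 0) mod 8 = 1, so t_{2505} = t_1 = 23.

23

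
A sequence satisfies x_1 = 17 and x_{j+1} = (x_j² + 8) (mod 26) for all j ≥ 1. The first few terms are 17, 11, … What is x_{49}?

We have x_1 = 17, x_2 = 11, x_3 = 25, x_4 = 9, x_5 = 11.
Since x_5 = x_2 = 11, the sequence is eventually periodic: after a pre-period of length 1 it cycles with period 3.
For j ≥ 2, x_j depends only on (j - 2) mod 3. (49 - 2) mod 3 = 2, so x_{49} = x_4 = 9.

9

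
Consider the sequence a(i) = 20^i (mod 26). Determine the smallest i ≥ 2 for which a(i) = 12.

6

a(1) = 20; a(2) = 10; a(3) = 18; a(4) = 22; a(5) = 24; a(6) = 12; a(7) = 6; a(8) = 16; a(9) = 8; a(10) = 4; a(11) = 2; a(12) = 14; a(13) = 20.
Since a(13) = a(1) = 20, the sequence is periodic with period 12.
The value 12 first appears (with i ≥ 2) at a(6).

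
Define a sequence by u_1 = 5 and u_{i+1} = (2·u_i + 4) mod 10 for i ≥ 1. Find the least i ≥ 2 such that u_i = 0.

5

We have u_1 = 5; u_2 = 4; u_3 = 2; u_4 = 8; u_5 = 0; u_6 = 4.
Since u_6 = u_2 = 4, the sequence is eventually periodic: after a pre-period of length 1 it cycles with period 4.
The value 0 first appears (with i ≥ 2) at u_5.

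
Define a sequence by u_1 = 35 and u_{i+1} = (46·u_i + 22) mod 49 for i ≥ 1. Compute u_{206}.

Computing terms: u_1 = 35,  u_2 = 15,  u_3 = 26,  u_4 = 42,  u_5 = 43,  u_6 = 40,  u_7 = 0,  u_8 = 22,  u_9 = 5,  u_{10} = 7,  u_{11} = 1,  u_{12} = 19,  u_{13} = 14,  u_{14} = 29,  u_{15} = 33,  u_{16} = 21,  u_{17} = 8,  u_{18} = 47,  u_{19} = 28,  u_{20} = 36,  u_{21} = 12,  u_{22} = 35.
The sequence repeats with period 21.
So u_{206} = u_{1 + ((206-1) mod 21)} = u_{17} = 8.

8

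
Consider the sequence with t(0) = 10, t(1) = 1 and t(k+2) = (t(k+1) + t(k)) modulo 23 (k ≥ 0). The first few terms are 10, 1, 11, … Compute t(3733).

6

t(0) = 10; t(1) = 1; t(2) = 11; t(3) = 12; t(4) = 0; t(5) = 12; t(6) = 12; t(7) = 1; t(8) = 13; t(9) = 14; t(10) = 4; t(11) = 18; t(12) = 22; t(13) = 17; t(14) = 16; t(15) = 10; t(16) = 3; t(17) = 13; t(18) = 16; t(19) = 6; t(20) = 22; t(21) = 5; t(22) = 4; t(23) = 9; t(24) = 13; t(25) = 22; t(26) = 12; t(27) = 11; t(28) = 0; t(29) = 11; t(30) = 11; t(31) = 22; t(32) = 10; t(33) = 9; t(34) = 19; t(35) = 5; t(36) = 1; t(37) = 6; t(38) = 7; t(39) = 13; t(40) = 20; t(41) = 10; t(42) = 7; t(43) = 17; t(44) = 1; t(45) = 18; t(46) = 19; t(47) = 14; t(48) = 10; t(49) = 1.
Since (t(48), t(49)) = (t(0), t(1)) = (10, 1) (two consecutive terms determine the rest), the sequence is periodic with period 48.
So t(3733) = t(0 + ((3733-0) mod 48)) = t(37) = 6.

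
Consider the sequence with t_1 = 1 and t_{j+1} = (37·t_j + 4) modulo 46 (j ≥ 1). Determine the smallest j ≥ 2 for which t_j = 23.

Listing terms: t_1 = 1,  t_2 = 41,  t_3 = 3,  t_4 = 23,  t_5 = 27,  t_6 = 37,  t_7 = 39,  t_8 = 21,  t_9 = 45,  t_{10} = 13,  t_{11} = 25,  t_{12} = 9,  t_{13} = 15,  t_{14} = 7,  t_{15} = 33,  t_{16} = 29,  t_{17} = 19,  t_{18} = 17,  t_{19} = 35,  t_{20} = 11,  t_{21} = 43,  t_{22} = 31,  t_{23} = 1.
The sequence repeats with period 22.
The value 23 first appears (with j ≥ 2) at t_4.

4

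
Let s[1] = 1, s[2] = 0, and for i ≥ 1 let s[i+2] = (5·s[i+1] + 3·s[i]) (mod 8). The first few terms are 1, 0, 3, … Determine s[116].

0

s[1] = 1,  s[2] = 0,  s[3] = 3,  s[4] = 7,  s[5] = 4,  s[6] = 1,  s[7] = 1,  s[8] = 0.
The sequence repeats with period 6.
So s[116] = s[1 + ((116-1) mod 6)] = s[2] = 0.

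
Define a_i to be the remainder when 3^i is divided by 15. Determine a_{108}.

We have a_0 = 1; a_1 = 3; a_2 = 9; a_3 = 12; a_4 = 6; a_5 = 3.
Since a_5 = a_1 = 3, the sequence is eventually periodic: after a pre-period of length 1 it cycles with period 4.
For i ≥ 1, a_i depends only on (i - 1) mod 4. (108 - 1) mod 4 = 3, so a_{108} = a_4 = 6.

6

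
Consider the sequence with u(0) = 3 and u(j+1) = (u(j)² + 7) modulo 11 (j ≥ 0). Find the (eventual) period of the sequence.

3

u(0) = 3; u(1) = 5; u(2) = 10; u(3) = 8; u(4) = 5.
Since u(4) = u(1) = 5, the sequence is eventually periodic: after a pre-period of length 1 it cycles with period 3.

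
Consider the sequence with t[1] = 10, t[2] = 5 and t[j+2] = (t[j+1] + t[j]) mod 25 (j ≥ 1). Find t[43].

t[1] = 10; t[2] = 5; t[3] = 15; t[4] = 20; t[5] = 10; t[6] = 5.
The sequence repeats with period 4.
(43 - 1) mod 4 = 2, so t[43] = t[3] = 15.

15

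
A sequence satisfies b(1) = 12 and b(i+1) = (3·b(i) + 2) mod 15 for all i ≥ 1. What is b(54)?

8

Computing terms: b(1) = 12,  b(2) = 8,  b(3) = 11,  b(4) = 5,  b(5) = 2,  b(6) = 8.
Since b(6) = b(2) = 8, the sequence is eventually periodic: after a pre-period of length 1 it cycles with period 4.
For i ≥ 2, b(i) depends only on (i - 2) mod 4. (54 - 2) mod 4 = 0, so b(54) = b(2) = 8.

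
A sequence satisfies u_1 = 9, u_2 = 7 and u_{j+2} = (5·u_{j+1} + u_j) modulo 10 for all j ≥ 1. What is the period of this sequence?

6

Listing terms: u_1 = 9, u_2 = 7, u_3 = 4, u_4 = 7, u_5 = 9, u_6 = 2, u_7 = 9, u_8 = 7.
The sequence repeats with period 6.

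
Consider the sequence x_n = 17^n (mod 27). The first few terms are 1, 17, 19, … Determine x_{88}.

10

x_0 = 1,  x_1 = 17,  x_2 = 19,  x_3 = 26,  x_4 = 10,  x_5 = 8,  x_6 = 1.
Since x_6 = x_0 = 1, the sequence is periodic with period 6.
(88 - 0) mod 6 = 4, so x_{88} = x_4 = 10.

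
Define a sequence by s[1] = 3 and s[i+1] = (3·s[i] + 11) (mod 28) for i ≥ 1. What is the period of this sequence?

Computing terms: s[1] = 3, s[2] = 20, s[3] = 15, s[4] = 0, s[5] = 11, s[6] = 16, s[7] = 3.
The sequence repeats with period 6.

6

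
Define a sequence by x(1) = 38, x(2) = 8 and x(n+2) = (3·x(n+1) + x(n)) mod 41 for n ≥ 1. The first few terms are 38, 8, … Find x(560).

x(1) = 38,  x(2) = 8,  x(3) = 21,  x(4) = 30,  x(5) = 29,  x(6) = 35,  x(7) = 11,  x(8) = 27,  x(9) = 10,  x(10) = 16,  x(11) = 17,  x(12) = 26,  x(13) = 13,  x(14) = 24,  x(15) = 3,  x(16) = 33,  x(17) = 20,  x(18) = 11,  x(19) = 12,  x(20) = 6,  x(21) = 30,  x(22) = 14,  x(23) = 31,  x(24) = 25,  x(25) = 24,  x(26) = 15,  x(27) = 28,  x(28) = 17,  x(29) = 38,  x(30) = 8.
The sequence repeats with period 28.
So x(560) = x(1 + ((560-1) mod 28)) = x(28) = 17.

17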